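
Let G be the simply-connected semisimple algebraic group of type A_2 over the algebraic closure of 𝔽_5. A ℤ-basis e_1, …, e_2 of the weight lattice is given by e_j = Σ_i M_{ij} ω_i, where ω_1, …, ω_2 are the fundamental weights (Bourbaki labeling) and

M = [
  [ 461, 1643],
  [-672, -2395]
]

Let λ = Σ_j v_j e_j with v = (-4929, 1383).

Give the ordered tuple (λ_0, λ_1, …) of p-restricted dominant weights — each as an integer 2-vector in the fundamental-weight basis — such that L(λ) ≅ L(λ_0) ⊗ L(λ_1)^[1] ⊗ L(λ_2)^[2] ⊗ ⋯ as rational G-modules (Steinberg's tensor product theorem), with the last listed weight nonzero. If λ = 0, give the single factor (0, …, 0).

((0, 3),)

ω-coordinates c = M·v, v = (-4929, 1383):
  c_1 = (461)·(-4929) + (1643)·(1383) = 0
  c_2 = (-672)·(-4929) + (-2395)·(1383) = 3
Base-5 expansion of each c_i:
  c_1 = 0
  c_2 = 3 = 3·5^0
Factor λ_0 = (0, 3)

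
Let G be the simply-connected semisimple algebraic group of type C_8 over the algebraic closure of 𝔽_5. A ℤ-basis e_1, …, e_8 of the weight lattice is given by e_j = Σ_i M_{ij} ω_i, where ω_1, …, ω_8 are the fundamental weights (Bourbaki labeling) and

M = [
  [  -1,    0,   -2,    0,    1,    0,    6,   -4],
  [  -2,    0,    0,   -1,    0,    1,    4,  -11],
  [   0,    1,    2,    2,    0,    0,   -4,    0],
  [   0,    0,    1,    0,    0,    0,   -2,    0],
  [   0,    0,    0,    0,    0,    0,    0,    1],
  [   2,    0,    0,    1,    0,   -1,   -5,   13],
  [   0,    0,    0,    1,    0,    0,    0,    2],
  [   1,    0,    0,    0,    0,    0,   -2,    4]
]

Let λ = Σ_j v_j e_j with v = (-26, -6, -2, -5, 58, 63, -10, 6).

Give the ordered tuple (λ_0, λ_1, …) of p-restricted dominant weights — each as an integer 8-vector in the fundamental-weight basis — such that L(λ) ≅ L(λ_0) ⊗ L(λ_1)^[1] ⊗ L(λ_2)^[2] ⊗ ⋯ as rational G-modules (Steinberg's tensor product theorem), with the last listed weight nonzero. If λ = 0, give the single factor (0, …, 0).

((4, 4, 0, 3, 1, 3, 2, 3), (0, 2, 4, 3, 1, 1, 1, 3))

In the fundamental-weight basis, λ has coordinates c = M·v (v = (-26, -6, -2, -5, 58, 63, -10, 6)):
  c_1 = (-1)·(-26) + (0)·(-6) + (-2)·(-2) + (0)·(-5) + (1)·(58) + (0)·(63) + (6)·(-10) + (-4)·(6) = 4
  c_2 = (-2)·(-26) + (0)·(-6) + (0)·(-2) + (-1)·(-5) + (0)·(58) + (1)·(63) + (4)·(-10) + (-11)·(6) = 14
  c_3 = (0)·(-26) + (1)·(-6) + (2)·(-2) + (2)·(-5) + (0)·(58) + (0)·(63) + (-4)·(-10) + (0)·(6) = 20
  c_4 = (0)·(-26) + (0)·(-6) + (1)·(-2) + (0)·(-5) + (0)·(58) + (0)·(63) + (-2)·(-10) + (0)·(6) = 18
  c_5 = (0)·(-26) + (0)·(-6) + (0)·(-2) + (0)·(-5) + (0)·(58) + (0)·(63) + (0)·(-10) + (1)·(6) = 6
  c_6 = (2)·(-26) + (0)·(-6) + (0)·(-2) + (1)·(-5) + (0)·(58) + (-1)·(63) + (-5)·(-10) + (13)·(6) = 8
  c_7 = (0)·(-26) + (0)·(-6) + (0)·(-2) + (1)·(-5) + (0)·(58) + (0)·(63) + (0)·(-10) + (2)·(6) = 7
  c_8 = (1)·(-26) + (0)·(-6) + (0)·(-2) + (0)·(-5) + (0)·(58) + (0)·(63) + (-2)·(-10) + (4)·(6) = 18
Base-5 expansion of each c_i:
  c_1 = 4 = 4·5^0
  c_2 = 14 = 4·5^0 + 2·5^1
  c_3 = 20 = 0·5^0 + 4·5^1
  c_4 = 18 = 3·5^0 + 3·5^1
  c_5 = 6 = 1·5^0 + 1·5^1
  c_6 = 8 = 3·5^0 + 1·5^1
  c_7 = 7 = 2·5^0 + 1·5^1
  c_8 = 18 = 3·5^0 + 3·5^1
p-restricted factor λ_0 = (4, 4, 0, 3, 1, 3, 2, 3)
p-restricted factor λ_1 = (0, 2, 4, 3, 1, 1, 1, 3)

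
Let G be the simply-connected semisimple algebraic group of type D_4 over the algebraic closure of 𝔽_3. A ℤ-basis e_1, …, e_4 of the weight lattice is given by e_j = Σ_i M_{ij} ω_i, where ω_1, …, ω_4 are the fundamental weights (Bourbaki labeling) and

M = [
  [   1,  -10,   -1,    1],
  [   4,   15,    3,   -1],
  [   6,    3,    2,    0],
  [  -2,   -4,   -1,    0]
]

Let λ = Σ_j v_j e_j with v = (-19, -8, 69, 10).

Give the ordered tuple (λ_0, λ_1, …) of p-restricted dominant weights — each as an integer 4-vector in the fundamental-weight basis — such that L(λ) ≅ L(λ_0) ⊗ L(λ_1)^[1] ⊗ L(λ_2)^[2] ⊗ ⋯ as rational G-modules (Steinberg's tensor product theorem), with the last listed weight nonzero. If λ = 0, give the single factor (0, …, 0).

((2, 1, 0, 1),)

Change of basis e → ω: c = M·v where v = (-19, -8, 69, 10):
  c_1 = (1)·(-19) + (-10)·(-8) + (-1)·(69) + 1·10 = 2
  c_2 = (4)·(-19) + (15)·(-8) + 3·69 + (-1)·(10) = 1
  c_3 = (6)·(-19) + (3)·(-8) + 2·69 + 0·10 = 0
  c_4 = (-2)·(-19) + (-4)·(-8) + (-1)·(69) + 0·10 = 1
Expand coordinatewise in base 3:
  c_1 = 2 = 2·3^0
  c_2 = 1 = 1·3^0
  c_3 = 0
  c_4 = 1 = 1·3^0
Factor λ_0 = (2, 1, 0, 1)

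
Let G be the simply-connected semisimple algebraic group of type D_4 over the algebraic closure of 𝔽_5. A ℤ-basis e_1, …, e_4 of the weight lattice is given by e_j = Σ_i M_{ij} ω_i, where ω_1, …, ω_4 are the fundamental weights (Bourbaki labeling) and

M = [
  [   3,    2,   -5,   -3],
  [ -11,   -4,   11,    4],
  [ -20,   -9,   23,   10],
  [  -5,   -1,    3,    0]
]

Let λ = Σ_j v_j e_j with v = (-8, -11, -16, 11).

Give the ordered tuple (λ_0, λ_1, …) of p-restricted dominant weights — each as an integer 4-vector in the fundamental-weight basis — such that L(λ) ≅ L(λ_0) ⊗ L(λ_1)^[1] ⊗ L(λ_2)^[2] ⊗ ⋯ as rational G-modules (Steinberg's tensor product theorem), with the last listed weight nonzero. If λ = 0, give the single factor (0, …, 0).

((1, 0, 1, 3),)

In the fundamental-weight basis, λ has coordinates c = M·v (v = (-8, -11, -16, 11)):
  c_1 = (3)·(-8) + (2)·(-11) + (-5)·(-16) + (-3)·(11) = 1
  c_2 = (-11)·(-8) + (-4)·(-11) + (11)·(-16) + (4)·(11) = 0
  c_3 = (-20)·(-8) + (-9)·(-11) + (23)·(-16) + (10)·(11) = 1
  c_4 = (-5)·(-8) + (-1)·(-11) + (3)·(-16) + (0)·(11) = 3
Base-5 expansion of each c_i:
  c_1 = 1 = 1·5^0
  c_2 = 0
  c_3 = 1 = 1·5^0
  c_4 = 3 = 3·5^0
λ_0 = (1, 0, 1, 3)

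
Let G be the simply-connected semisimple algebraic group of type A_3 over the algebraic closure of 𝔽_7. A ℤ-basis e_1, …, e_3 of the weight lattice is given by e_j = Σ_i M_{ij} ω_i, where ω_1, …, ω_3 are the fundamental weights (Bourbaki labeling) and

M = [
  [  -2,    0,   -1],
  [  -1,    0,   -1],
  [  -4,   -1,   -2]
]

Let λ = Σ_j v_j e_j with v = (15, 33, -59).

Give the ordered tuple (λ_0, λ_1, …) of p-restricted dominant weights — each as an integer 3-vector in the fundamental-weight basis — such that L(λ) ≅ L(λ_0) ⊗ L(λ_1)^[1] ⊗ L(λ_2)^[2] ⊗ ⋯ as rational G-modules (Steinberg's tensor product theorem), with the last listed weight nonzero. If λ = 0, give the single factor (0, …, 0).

((1, 2, 4), (4, 6, 3))

ω-coordinates c = M·v, v = (15, 33, -59):
  c_1 = -2*15 + 0*33 + -1*-59 = 29
  c_2 = -1*15 + 0*33 + -1*-59 = 44
  c_3 = -4*15 + -1*33 + -2*-59 = 25
Base-7 expansion of each c_i:
  c_1 = 29 = 1·7^0 + 4·7^1
  c_2 = 44 = 2·7^0 + 6·7^1
  c_3 = 25 = 4·7^0 + 3·7^1
λ_0 = (1, 2, 4)
λ_1 = (4, 6, 3)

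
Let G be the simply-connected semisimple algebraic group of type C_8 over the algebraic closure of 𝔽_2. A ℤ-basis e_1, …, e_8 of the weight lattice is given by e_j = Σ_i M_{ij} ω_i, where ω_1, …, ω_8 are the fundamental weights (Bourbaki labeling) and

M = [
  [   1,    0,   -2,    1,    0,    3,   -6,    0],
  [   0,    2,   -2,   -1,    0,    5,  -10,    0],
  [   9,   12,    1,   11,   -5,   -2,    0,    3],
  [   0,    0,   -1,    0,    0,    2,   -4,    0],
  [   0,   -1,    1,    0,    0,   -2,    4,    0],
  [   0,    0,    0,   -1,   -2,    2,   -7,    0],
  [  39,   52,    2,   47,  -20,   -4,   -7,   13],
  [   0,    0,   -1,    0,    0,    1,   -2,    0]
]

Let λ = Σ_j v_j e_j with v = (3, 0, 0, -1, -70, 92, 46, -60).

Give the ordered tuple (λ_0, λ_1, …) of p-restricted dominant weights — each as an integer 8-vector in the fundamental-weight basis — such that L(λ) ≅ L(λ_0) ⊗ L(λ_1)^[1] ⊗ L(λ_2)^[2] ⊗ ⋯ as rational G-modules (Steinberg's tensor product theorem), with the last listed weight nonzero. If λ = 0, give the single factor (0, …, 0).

((0, 1, 0, 0, 0, 1, 0, 0), (1, 0, 1, 0, 0, 1, 0, 0))

Compute c_i = Σ_j M_{ij} v_j with v = (3, 0, 0, -1, -70, 92, 46, -60):
  c_1 = (1)·(3) + (0)·(0) + (-2)·(0) + (1)·(-1) + (0)·(-70) + (3)·(92) + (-6)·(46) + (0)·(-60) = 2
  c_2 = (0)·(3) + (2)·(0) + (-2)·(0) + (-1)·(-1) + (0)·(-70) + (5)·(92) + (-10)·(46) + (0)·(-60) = 1
  c_3 = (9)·(3) + (12)·(0) + (1)·(0) + (11)·(-1) + (-5)·(-70) + (-2)·(92) + (0)·(46) + (3)·(-60) = 2
  c_4 = (0)·(3) + (0)·(0) + (-1)·(0) + (0)·(-1) + (0)·(-70) + (2)·(92) + (-4)·(46) + (0)·(-60) = 0
  c_5 = (0)·(3) + (-1)·(0) + (1)·(0) + (0)·(-1) + (0)·(-70) + (-2)·(92) + (4)·(46) + (0)·(-60) = 0
  c_6 = (0)·(3) + (0)·(0) + (0)·(0) + (-1)·(-1) + (-2)·(-70) + (2)·(92) + (-7)·(46) + (0)·(-60) = 3
  c_7 = (39)·(3) + (52)·(0) + (2)·(0) + (47)·(-1) + (-20)·(-70) + (-4)·(92) + (-7)·(46) + (13)·(-60) = 0
  c_8 = (0)·(3) + (0)·(0) + (-1)·(0) + (0)·(-1) + (0)·(-70) + (1)·(92) + (-2)·(46) + (0)·(-60) = 0
p = 2; digits c_i = Σ_j d_{ij}·2^j, 0 ≤ d_{ij} < 2:
  c_1 = 2 = 0·2^0 + 1·2^1
  c_2 = 1 = 1·2^0
  c_3 = 2 = 0·2^0 + 1·2^1
  c_4 = 0
  c_5 = 0
  c_6 = 3 = 1·2^0 + 1·2^1
  c_7 = 0
  c_8 = 0
Factor λ_0 = (0, 1, 0, 0, 0, 1, 0, 0)
Factor λ_1 = (1, 0, 1, 0, 0, 1, 0, 0)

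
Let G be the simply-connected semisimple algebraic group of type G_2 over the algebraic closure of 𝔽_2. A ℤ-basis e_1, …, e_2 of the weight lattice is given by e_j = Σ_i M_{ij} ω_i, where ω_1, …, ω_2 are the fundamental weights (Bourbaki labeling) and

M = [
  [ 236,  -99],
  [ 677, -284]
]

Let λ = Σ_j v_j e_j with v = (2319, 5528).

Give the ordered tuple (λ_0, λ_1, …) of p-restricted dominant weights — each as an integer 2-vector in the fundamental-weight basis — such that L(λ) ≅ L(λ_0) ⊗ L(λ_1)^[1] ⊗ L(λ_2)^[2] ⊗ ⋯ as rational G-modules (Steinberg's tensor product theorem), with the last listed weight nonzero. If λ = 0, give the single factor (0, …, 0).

((0, 1), (0, 1), (1, 0), (1, 1))

ω-coordinates c = M·v, v = (2319, 5528):
  c_1 = 236·2319 + (-99)·(5528) = 12
  c_2 = 677·2319 + (-284)·(5528) = 11
p = 2; digits c_i = Σ_j d_{ij}·2^j, 0 ≤ d_{ij} < 2:
  c_1 = 12 = 0·2^0 + 0·2^1 + 1·2^2 + 1·2^3
  c_2 = 11 = 1·2^0 + 1·2^1 + 0·2^2 + 1·2^3
Factor λ_0 = (0, 1)
Factor λ_1 = (0, 1)
Factor λ_2 = (1, 0)
Factor λ_3 = (1, 1)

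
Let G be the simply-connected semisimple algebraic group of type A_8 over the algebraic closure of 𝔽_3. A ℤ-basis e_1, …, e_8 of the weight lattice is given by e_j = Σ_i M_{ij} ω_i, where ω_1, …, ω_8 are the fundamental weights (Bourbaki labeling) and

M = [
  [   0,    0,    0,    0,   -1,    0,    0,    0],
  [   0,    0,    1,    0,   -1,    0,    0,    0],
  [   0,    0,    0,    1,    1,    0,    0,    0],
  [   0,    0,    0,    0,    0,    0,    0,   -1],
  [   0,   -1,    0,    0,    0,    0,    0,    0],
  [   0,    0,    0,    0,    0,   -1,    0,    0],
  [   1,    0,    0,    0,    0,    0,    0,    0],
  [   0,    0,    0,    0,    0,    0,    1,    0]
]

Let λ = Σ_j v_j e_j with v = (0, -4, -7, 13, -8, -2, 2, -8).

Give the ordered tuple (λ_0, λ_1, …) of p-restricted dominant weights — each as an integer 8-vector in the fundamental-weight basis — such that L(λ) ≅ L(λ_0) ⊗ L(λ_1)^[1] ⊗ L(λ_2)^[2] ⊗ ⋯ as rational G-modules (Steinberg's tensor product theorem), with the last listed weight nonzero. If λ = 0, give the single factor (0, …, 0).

((2, 1, 2, 2, 1, 2, 0, 2), (2, 0, 1, 2, 1, 0, 0, 0))

Compute c_i = Σ_j M_{ij} v_j with v = (0, -4, -7, 13, -8, -2, 2, -8):
  c_1 = 0*0 + 0*-4 + 0*-7 + 0*13 + -1*-8 + 0*-2 + 0*2 + 0*-8 = 8
  c_2 = 0*0 + 0*-4 + 1*-7 + 0*13 + -1*-8 + 0*-2 + 0*2 + 0*-8 = 1
  c_3 = 0*0 + 0*-4 + 0*-7 + 1*13 + 1*-8 + 0*-2 + 0*2 + 0*-8 = 5
  c_4 = 0*0 + 0*-4 + 0*-7 + 0*13 + 0*-8 + 0*-2 + 0*2 + -1*-8 = 8
  c_5 = 0*0 + -1*-4 + 0*-7 + 0*13 + 0*-8 + 0*-2 + 0*2 + 0*-8 = 4
  c_6 = 0*0 + 0*-4 + 0*-7 + 0*13 + 0*-8 + -1*-2 + 0*2 + 0*-8 = 2
  c_7 = 1*0 + 0*-4 + 0*-7 + 0*13 + 0*-8 + 0*-2 + 0*2 + 0*-8 = 0
  c_8 = 0*0 + 0*-4 + 0*-7 + 0*13 + 0*-8 + 0*-2 + 1*2 + 0*-8 = 2
p = 3; digits c_i = Σ_j d_{ij}·3^j, 0 ≤ d_{ij} < 3:
  c_1 = 8 = 2·3^0 + 2·3^1
  c_2 = 1 = 1·3^0
  c_3 = 5 = 2·3^0 + 1·3^1
  c_4 = 8 = 2·3^0 + 2·3^1
  c_5 = 4 = 1·3^0 + 1·3^1
  c_6 = 2 = 2·3^0
  c_7 = 0
  c_8 = 2 = 2·3^0
Factor λ_0 = (2, 1, 2, 2, 1, 2, 0, 2)
Factor λ_1 = (2, 0, 1, 2, 1, 0, 0, 0)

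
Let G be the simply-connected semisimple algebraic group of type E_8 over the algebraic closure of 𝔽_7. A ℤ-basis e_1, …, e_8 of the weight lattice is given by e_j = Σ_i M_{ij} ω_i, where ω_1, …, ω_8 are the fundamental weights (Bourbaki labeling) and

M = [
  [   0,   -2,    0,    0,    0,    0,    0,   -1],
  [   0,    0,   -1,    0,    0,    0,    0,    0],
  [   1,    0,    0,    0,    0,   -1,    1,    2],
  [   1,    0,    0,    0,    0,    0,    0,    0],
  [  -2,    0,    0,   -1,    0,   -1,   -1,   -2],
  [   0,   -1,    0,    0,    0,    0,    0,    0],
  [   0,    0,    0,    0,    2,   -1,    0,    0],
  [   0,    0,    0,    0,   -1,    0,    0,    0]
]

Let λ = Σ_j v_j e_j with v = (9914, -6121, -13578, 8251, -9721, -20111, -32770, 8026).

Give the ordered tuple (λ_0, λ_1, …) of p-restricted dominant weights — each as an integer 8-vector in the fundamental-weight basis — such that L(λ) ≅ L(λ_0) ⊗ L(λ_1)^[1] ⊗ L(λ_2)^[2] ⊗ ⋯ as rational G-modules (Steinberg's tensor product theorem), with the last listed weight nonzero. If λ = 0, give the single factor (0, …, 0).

Converting to the ω-basis (c_i = row i of M dotted with v = (9914, -6121, -13578, 8251, -9721, -20111, -32770, 8026)):
  c_1 = 0*9914 + -2*-6121 + 0*-13578 + 0*8251 + 0*-9721 + 0*-20111 + 0*-32770 + -1*8026 = 4216
  c_2 = 0*9914 + 0*-6121 + -1*-13578 + 0*8251 + 0*-9721 + 0*-20111 + 0*-32770 + 0*8026 = 13578
  c_3 = 1*9914 + 0*-6121 + 0*-13578 + 0*8251 + 0*-9721 + -1*-20111 + 1*-32770 + 2*8026 = 13307
  c_4 = 1*9914 + 0*-6121 + 0*-13578 + 0*8251 + 0*-9721 + 0*-20111 + 0*-32770 + 0*8026 = 9914
  c_5 = -2*9914 + 0*-6121 + 0*-13578 + -1*8251 + 0*-9721 + -1*-20111 + -1*-32770 + -2*8026 = 8750
  c_6 = 0*9914 + -1*-6121 + 0*-13578 + 0*8251 + 0*-9721 + 0*-20111 + 0*-32770 + 0*8026 = 6121
  c_7 = 0*9914 + 0*-6121 + 0*-13578 + 0*8251 + 2*-9721 + -1*-20111 + 0*-32770 + 0*8026 = 669
  c_8 = 0*9914 + 0*-6121 + 0*-13578 + 0*8251 + -1*-9721 + 0*-20111 + 0*-32770 + 0*8026 = 9721
Base-7 expansion of each c_i:
  c_1 = 4216 = 2·7^0 + 0·7^1 + 2·7^2 + 5·7^3 + 1·7^4
  c_2 = 13578 = 5·7^0 + 0·7^1 + 4·7^2 + 4·7^3 + 5·7^4
  c_3 = 13307 = 0·7^0 + 4·7^1 + 5·7^2 + 3·7^3 + 5·7^4
  c_4 = 9914 = 2·7^0 + 2·7^1 + 6·7^2 + 0·7^3 + 4·7^4
  c_5 = 8750 = 0·7^0 + 4·7^1 + 3·7^2 + 4·7^3 + 3·7^4
  c_6 = 6121 = 3·7^0 + 6·7^1 + 5·7^2 + 3·7^3 + 2·7^4
  c_7 = 669 = 4·7^0 + 4·7^1 + 6·7^2 + 1·7^3
  c_8 = 9721 = 5·7^0 + 2·7^1 + 2·7^2 + 0·7^3 + 4·7^4
Factor λ_0 = (2, 5, 0, 2, 0, 3, 4, 5)
Factor λ_1 = (0, 0, 4, 2, 4, 6, 4, 2)
Factor λ_2 = (2, 4, 5, 6, 3, 5, 6, 2)
Factor λ_3 = (5, 4, 3, 0, 4, 3, 1, 0)
Factor λ_4 = (1, 5, 5, 4, 3, 2, 0, 4)

((2, 5, 0, 2, 0, 3, 4, 5), (0, 0, 4, 2, 4, 6, 4, 2), (2, 4, 5, 6, 3, 5, 6, 2), (5, 4, 3, 0, 4, 3, 1, 0), (1, 5, 5, 4, 3, 2, 0, 4))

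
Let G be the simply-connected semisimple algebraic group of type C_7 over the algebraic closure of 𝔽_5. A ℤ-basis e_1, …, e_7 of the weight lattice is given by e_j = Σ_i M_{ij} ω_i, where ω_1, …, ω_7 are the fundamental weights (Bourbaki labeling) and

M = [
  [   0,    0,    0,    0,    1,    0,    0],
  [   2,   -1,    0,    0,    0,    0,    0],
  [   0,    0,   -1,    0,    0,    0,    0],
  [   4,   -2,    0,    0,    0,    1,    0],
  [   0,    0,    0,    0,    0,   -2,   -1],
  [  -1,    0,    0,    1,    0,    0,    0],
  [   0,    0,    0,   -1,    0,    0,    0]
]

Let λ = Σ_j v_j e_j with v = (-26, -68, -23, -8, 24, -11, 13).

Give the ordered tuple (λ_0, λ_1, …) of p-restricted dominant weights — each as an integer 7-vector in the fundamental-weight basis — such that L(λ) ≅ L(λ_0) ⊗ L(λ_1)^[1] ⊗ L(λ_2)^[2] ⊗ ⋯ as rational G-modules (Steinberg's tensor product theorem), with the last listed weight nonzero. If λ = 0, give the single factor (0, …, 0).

((4, 1, 3, 1, 4, 3, 3), (4, 3, 4, 4, 1, 3, 1))

In the fundamental-weight basis, λ has coordinates c = M·v (v = (-26, -68, -23, -8, 24, -11, 13)):
  c_1 = (0)·(-26) + (0)·(-68) + (0)·(-23) + (0)·(-8) + (1)·(24) + (0)·(-11) + (0)·(13) = 24
  c_2 = (2)·(-26) + (-1)·(-68) + (0)·(-23) + (0)·(-8) + (0)·(24) + (0)·(-11) + (0)·(13) = 16
  c_3 = (0)·(-26) + (0)·(-68) + (-1)·(-23) + (0)·(-8) + (0)·(24) + (0)·(-11) + (0)·(13) = 23
  c_4 = (4)·(-26) + (-2)·(-68) + (0)·(-23) + (0)·(-8) + (0)·(24) + (1)·(-11) + (0)·(13) = 21
  c_5 = (0)·(-26) + (0)·(-68) + (0)·(-23) + (0)·(-8) + (0)·(24) + (-2)·(-11) + (-1)·(13) = 9
  c_6 = (-1)·(-26) + (0)·(-68) + (0)·(-23) + (1)·(-8) + (0)·(24) + (0)·(-11) + (0)·(13) = 18
  c_7 = (0)·(-26) + (0)·(-68) + (0)·(-23) + (-1)·(-8) + (0)·(24) + (0)·(-11) + (0)·(13) = 8
Expand coordinatewise in base 5:
  c_1 = 24 = 4·5^0 + 4·5^1
  c_2 = 16 = 1·5^0 + 3·5^1
  c_3 = 23 = 3·5^0 + 4·5^1
  c_4 = 21 = 1·5^0 + 4·5^1
  c_5 = 9 = 4·5^0 + 1·5^1
  c_6 = 18 = 3·5^0 + 3·5^1
  c_7 = 8 = 3·5^0 + 1·5^1
Factor λ_0 = (4, 1, 3, 1, 4, 3, 3)
Factor λ_1 = (4, 3, 4, 4, 1, 3, 1)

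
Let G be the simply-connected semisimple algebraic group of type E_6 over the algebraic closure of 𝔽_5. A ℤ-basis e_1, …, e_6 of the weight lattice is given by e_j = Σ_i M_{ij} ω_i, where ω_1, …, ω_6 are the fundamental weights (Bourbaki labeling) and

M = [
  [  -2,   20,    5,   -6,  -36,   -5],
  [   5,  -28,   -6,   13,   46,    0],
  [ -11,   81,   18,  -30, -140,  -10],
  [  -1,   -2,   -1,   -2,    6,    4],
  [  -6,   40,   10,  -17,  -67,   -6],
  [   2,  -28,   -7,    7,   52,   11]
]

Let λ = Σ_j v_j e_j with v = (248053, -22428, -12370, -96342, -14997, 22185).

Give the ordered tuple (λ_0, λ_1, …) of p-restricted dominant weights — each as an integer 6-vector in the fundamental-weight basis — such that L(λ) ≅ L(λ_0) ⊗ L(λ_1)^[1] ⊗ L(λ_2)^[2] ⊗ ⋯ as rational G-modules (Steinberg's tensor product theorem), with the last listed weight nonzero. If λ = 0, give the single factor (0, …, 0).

((3, 1, 4, 0, 0, 2), (0, 2, 0, 3, 3, 0), (0, 1, 3, 4, 4, 4), (4, 1, 0, 4, 2, 3))

Change of basis e → ω: c = M·v where v = (248053, -22428, -12370, -96342, -14997, 22185):
  c_1 = -2*248053 + 20*-22428 + 5*-12370 + -6*-96342 + -36*-14997 + -5*22185 = 503
  c_2 = 5*248053 + -28*-22428 + -6*-12370 + 13*-96342 + 46*-14997 + 0*22185 = 161
  c_3 = -11*248053 + 81*-22428 + 18*-12370 + -30*-96342 + -140*-14997 + -10*22185 = 79
  c_4 = -1*248053 + -2*-22428 + -1*-12370 + -2*-96342 + 6*-14997 + 4*22185 = 615
  c_5 = -6*248053 + 40*-22428 + 10*-12370 + -17*-96342 + -67*-14997 + -6*22185 = 365
  c_6 = 2*248053 + -28*-22428 + -7*-12370 + 7*-96342 + 52*-14997 + 11*22185 = 477
p = 5; digits c_i = Σ_j d_{ij}·5^j, 0 ≤ d_{ij} < 5:
  c_1 = 503 = 3·5^0 + 0·5^1 + 0·5^2 + 4·5^3
  c_2 = 161 = 1·5^0 + 2·5^1 + 1·5^2 + 1·5^3
  c_3 = 79 = 4·5^0 + 0·5^1 + 3·5^2
  c_4 = 615 = 0·5^0 + 3·5^1 + 4·5^2 + 4·5^3
  c_5 = 365 = 0·5^0 + 3·5^1 + 4·5^2 + 2·5^3
  c_6 = 477 = 2·5^0 + 0·5^1 + 4·5^2 + 3·5^3
λ_0 = (3, 1, 4, 0, 0, 2)
λ_1 = (0, 2, 0, 3, 3, 0)
λ_2 = (0, 1, 3, 4, 4, 4)
λ_3 = (4, 1, 0, 4, 2, 3)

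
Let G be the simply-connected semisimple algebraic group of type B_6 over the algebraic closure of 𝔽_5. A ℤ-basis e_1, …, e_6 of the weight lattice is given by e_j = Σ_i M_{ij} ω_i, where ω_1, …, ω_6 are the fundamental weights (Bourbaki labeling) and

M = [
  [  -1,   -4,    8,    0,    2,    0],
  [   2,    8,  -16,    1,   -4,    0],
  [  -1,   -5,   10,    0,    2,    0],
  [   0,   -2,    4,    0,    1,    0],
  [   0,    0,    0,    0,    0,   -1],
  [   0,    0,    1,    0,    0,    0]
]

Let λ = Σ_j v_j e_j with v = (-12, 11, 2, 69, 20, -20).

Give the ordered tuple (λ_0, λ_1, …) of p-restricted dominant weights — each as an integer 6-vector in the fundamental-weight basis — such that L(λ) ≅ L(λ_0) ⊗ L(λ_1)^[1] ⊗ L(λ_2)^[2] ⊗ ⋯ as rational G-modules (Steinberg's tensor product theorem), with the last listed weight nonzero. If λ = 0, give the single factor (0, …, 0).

Compute c_i = Σ_j M_{ij} v_j with v = (-12, 11, 2, 69, 20, -20):
  c_1 = -1*-12 + -4*11 + 8*2 + 0*69 + 2*20 + 0*-20 = 24
  c_2 = 2*-12 + 8*11 + -16*2 + 1*69 + -4*20 + 0*-20 = 21
  c_3 = -1*-12 + -5*11 + 10*2 + 0*69 + 2*20 + 0*-20 = 17
  c_4 = 0*-12 + -2*11 + 4*2 + 0*69 + 1*20 + 0*-20 = 6
  c_5 = 0*-12 + 0*11 + 0*2 + 0*69 + 0*20 + -1*-20 = 20
  c_6 = 0*-12 + 0*11 + 1*2 + 0*69 + 0*20 + 0*-20 = 2
Base-5 expansion of each c_i:
  c_1 = 24 = 4·5^0 + 4·5^1
  c_2 = 21 = 1·5^0 + 4·5^1
  c_3 = 17 = 2·5^0 + 3·5^1
  c_4 = 6 = 1·5^0 + 1·5^1
  c_5 = 20 = 0·5^0 + 4·5^1
  c_6 = 2 = 2·5^0
Factor λ_0 = (4, 1, 2, 1, 0, 2)
Factor λ_1 = (4, 4, 3, 1, 4, 0)

((4, 1, 2, 1, 0, 2), (4, 4, 3, 1, 4, 0))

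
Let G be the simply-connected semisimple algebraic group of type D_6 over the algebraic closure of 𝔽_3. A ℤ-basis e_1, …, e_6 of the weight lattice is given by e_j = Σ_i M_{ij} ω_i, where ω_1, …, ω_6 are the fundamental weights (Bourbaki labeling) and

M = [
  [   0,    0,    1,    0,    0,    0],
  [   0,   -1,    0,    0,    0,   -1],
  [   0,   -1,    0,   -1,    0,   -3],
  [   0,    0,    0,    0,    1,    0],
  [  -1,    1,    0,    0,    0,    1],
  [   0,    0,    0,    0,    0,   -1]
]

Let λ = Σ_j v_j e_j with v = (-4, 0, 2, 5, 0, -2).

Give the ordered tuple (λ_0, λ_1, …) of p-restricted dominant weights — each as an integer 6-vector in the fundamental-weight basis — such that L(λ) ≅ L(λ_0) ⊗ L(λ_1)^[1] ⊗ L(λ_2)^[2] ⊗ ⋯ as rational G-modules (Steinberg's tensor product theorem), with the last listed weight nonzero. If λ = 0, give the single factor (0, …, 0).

((2, 2, 1, 0, 2, 2),)

ω-coordinates c = M·v, v = (-4, 0, 2, 5, 0, -2):
  c_1 = (0)·(-4) + (0)·(0) + (1)·(2) + (0)·(5) + (0)·(0) + (0)·(-2) = 2
  c_2 = (0)·(-4) + (-1)·(0) + (0)·(2) + (0)·(5) + (0)·(0) + (-1)·(-2) = 2
  c_3 = (0)·(-4) + (-1)·(0) + (0)·(2) + (-1)·(5) + (0)·(0) + (-3)·(-2) = 1
  c_4 = (0)·(-4) + (0)·(0) + (0)·(2) + (0)·(5) + (1)·(0) + (0)·(-2) = 0
  c_5 = (-1)·(-4) + (1)·(0) + (0)·(2) + (0)·(5) + (0)·(0) + (1)·(-2) = 2
  c_6 = (0)·(-4) + (0)·(0) + (0)·(2) + (0)·(5) + (0)·(0) + (-1)·(-2) = 2
p = 3; digits c_i = Σ_j d_{ij}·3^j, 0 ≤ d_{ij} < 3:
  c_1 = 2 = 2·3^0
  c_2 = 2 = 2·3^0
  c_3 = 1 = 1·3^0
  c_4 = 0
  c_5 = 2 = 2·3^0
  c_6 = 2 = 2·3^0
λ_0 = (2, 2, 1, 0, 2, 2)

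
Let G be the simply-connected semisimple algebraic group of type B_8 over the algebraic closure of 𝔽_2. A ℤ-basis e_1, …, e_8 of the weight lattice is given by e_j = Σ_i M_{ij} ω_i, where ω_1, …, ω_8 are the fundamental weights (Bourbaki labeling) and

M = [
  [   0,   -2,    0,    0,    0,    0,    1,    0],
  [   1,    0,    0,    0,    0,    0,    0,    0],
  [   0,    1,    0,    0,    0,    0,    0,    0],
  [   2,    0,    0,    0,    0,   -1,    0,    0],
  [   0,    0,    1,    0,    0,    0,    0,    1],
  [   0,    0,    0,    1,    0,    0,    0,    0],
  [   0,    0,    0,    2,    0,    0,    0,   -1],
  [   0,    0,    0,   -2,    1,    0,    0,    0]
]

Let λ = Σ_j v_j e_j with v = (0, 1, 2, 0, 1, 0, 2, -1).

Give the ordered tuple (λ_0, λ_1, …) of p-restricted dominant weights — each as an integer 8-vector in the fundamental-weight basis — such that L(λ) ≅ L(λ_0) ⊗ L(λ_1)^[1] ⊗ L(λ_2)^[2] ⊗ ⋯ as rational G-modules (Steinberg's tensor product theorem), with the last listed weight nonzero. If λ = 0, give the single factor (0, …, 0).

((0, 0, 1, 0, 1, 0, 1, 1),)

ω-coordinates c = M·v, v = (0, 1, 2, 0, 1, 0, 2, -1):
  c_1 = 0·0 + (-2)·(1) + 0·2 + 0·0 + 0·1 + 0·0 + 1·2 + (0)·(-1) = 0
  c_2 = 1·0 + 0·1 + 0·2 + 0·0 + 0·1 + 0·0 + 0·2 + (0)·(-1) = 0
  c_3 = 0·0 + 1·1 + 0·2 + 0·0 + 0·1 + 0·0 + 0·2 + (0)·(-1) = 1
  c_4 = 2·0 + 0·1 + 0·2 + 0·0 + 0·1 + (-1)·(0) + 0·2 + (0)·(-1) = 0
  c_5 = 0·0 + 0·1 + 1·2 + 0·0 + 0·1 + 0·0 + 0·2 + (1)·(-1) = 1
  c_6 = 0·0 + 0·1 + 0·2 + 1·0 + 0·1 + 0·0 + 0·2 + (0)·(-1) = 0
  c_7 = 0·0 + 0·1 + 0·2 + 2·0 + 0·1 + 0·0 + 0·2 + (-1)·(-1) = 1
  c_8 = 0·0 + 0·1 + 0·2 + (-2)·(0) + 1·1 + 0·0 + 0·2 + (0)·(-1) = 1
p = 2; digits c_i = Σ_j d_{ij}·2^j, 0 ≤ d_{ij} < 2:
  c_1 = 0
  c_2 = 0
  c_3 = 1 = 1·2^0
  c_4 = 0
  c_5 = 1 = 1·2^0
  c_6 = 0
  c_7 = 1 = 1·2^0
  c_8 = 1 = 1·2^0
λ_0 = (0, 0, 1, 0, 1, 0, 1, 1)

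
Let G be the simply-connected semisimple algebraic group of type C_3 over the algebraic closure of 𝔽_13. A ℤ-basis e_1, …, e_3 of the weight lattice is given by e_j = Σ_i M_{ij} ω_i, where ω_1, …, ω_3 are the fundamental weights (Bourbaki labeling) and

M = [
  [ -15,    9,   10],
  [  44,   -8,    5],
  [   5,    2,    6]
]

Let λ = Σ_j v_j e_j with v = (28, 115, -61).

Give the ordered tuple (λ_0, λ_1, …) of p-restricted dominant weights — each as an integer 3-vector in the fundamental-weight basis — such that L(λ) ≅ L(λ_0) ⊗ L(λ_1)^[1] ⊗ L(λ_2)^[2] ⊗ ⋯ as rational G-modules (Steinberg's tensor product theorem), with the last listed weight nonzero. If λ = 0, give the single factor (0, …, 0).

ω-coordinates c = M·v, v = (28, 115, -61):
  c_1 = -15*28 + 9*115 + 10*-61 = 5
  c_2 = 44*28 + -8*115 + 5*-61 = 7
  c_3 = 5*28 + 2*115 + 6*-61 = 4
Base-13 expansion of each c_i:
  c_1 = 5 = 5·13^0
  c_2 = 7 = 7·13^0
  c_3 = 4 = 4·13^0
p-restricted factor λ_0 = (5, 7, 4)

((5, 7, 4),)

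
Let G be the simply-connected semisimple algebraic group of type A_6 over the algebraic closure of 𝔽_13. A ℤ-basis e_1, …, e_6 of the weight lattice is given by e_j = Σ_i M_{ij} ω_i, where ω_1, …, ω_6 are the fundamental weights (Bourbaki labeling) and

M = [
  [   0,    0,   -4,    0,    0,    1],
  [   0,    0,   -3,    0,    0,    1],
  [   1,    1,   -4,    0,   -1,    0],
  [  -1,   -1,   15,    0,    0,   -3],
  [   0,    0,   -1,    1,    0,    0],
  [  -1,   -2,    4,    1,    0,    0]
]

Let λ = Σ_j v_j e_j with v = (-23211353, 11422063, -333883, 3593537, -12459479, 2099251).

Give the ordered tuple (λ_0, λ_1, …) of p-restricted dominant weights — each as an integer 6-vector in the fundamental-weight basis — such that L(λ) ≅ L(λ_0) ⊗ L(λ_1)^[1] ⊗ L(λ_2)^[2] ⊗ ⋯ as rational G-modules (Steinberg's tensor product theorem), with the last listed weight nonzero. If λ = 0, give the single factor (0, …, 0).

((1, 10, 3, 4, 3, 12), (2, 6, 2, 9, 2, 11), (5, 5, 12, 12, 8, 11), (3, 7, 2, 11, 6, 11), (3, 4, 5, 3, 7, 0), (9, 8, 5, 1, 10, 7))

Change of basis e → ω: c = M·v where v = (-23211353, 11422063, -333883, 3593537, -12459479, 2099251):
  c_1 = (0)·(-23211353) + (0)·(11422063) + (-4)·(-333883) + (0)·(3593537) + (0)·(-12459479) + (1)·(2099251) = 3434783
  c_2 = (0)·(-23211353) + (0)·(11422063) + (-3)·(-333883) + (0)·(3593537) + (0)·(-12459479) + (1)·(2099251) = 3100900
  c_3 = (1)·(-23211353) + (1)·(11422063) + (-4)·(-333883) + (0)·(3593537) + (-1)·(-12459479) + (0)·(2099251) = 2005721
  c_4 = (-1)·(-23211353) + (-1)·(11422063) + (15)·(-333883) + (0)·(3593537) + (0)·(-12459479) + (-3)·(2099251) = 483292
  c_5 = (0)·(-23211353) + (0)·(11422063) + (-1)·(-333883) + (1)·(3593537) + (0)·(-12459479) + (0)·(2099251) = 3927420
  c_6 = (-1)·(-23211353) + (-2)·(11422063) + (4)·(-333883) + (1)·(3593537) + (0)·(-12459479) + (0)·(2099251) = 2625232
Expand coordinatewise in base 13:
  c_1 = 3434783 = 1·13^0 + 2·13^1 + 5·13^2 + 3·13^3 + 3·13^4 + 9·13^5
  c_2 = 3100900 = 10·13^0 + 6·13^1 + 5·13^2 + 7·13^3 + 4·13^4 + 8·13^5
  c_3 = 2005721 = 3·13^0 + 2·13^1 + 12·13^2 + 2·13^3 + 5·13^4 + 5·13^5
  c_4 = 483292 = 4·13^0 + 9·13^1 + 12·13^2 + 11·13^3 + 3·13^4 + 1·13^5
  c_5 = 3927420 = 3·13^0 + 2·13^1 + 8·13^2 + 6·13^3 + 7·13^4 + 10·13^5
  c_6 = 2625232 = 12·13^0 + 11·13^1 + 11·13^2 + 11·13^3 + 0·13^4 + 7·13^5
Factor λ_0 = (1, 10, 3, 4, 3, 12)
Factor λ_1 = (2, 6, 2, 9, 2, 11)
Factor λ_2 = (5, 5, 12, 12, 8, 11)
Factor λ_3 = (3, 7, 2, 11, 6, 11)
Factor λ_4 = (3, 4, 5, 3, 7, 0)
Factor λ_5 = (9, 8, 5, 1, 10, 7)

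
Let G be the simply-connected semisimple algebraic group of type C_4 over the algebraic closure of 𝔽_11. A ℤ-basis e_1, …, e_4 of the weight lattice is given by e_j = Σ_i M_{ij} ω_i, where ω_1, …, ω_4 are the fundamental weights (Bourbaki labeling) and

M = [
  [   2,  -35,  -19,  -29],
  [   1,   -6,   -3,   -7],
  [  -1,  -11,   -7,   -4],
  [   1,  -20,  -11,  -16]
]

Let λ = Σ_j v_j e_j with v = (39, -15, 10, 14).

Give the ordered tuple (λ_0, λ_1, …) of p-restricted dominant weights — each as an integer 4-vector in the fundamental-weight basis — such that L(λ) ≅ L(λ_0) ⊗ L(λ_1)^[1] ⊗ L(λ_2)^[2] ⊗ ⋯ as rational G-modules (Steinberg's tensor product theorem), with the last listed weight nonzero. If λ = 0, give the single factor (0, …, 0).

((7, 1, 0, 5),)

Compute c_i = Σ_j M_{ij} v_j with v = (39, -15, 10, 14):
  c_1 = 2·39 + (-35)·(-15) + (-19)·(10) + (-29)·(14) = 7
  c_2 = 1·39 + (-6)·(-15) + (-3)·(10) + (-7)·(14) = 1
  c_3 = (-1)·(39) + (-11)·(-15) + (-7)·(10) + (-4)·(14) = 0
  c_4 = 1·39 + (-20)·(-15) + (-11)·(10) + (-16)·(14) = 5
Expand coordinatewise in base 11:
  c_1 = 7 = 7·11^0
  c_2 = 1 = 1·11^0
  c_3 = 0
  c_4 = 5 = 5·11^0
Factor λ_0 = (7, 1, 0, 5)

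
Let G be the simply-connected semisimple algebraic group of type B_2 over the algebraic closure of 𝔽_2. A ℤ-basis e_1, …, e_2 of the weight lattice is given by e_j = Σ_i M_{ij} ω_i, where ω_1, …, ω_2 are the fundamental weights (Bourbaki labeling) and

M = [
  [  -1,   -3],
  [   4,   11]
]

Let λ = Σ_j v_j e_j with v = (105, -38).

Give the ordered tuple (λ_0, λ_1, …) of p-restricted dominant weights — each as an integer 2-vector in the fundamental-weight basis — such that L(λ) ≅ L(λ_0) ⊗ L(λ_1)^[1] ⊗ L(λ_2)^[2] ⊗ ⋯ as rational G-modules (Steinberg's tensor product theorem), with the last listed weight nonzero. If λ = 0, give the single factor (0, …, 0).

((1, 0), (0, 1), (0, 0), (1, 0))

Compute c_i = Σ_j M_{ij} v_j with v = (105, -38):
  c_1 = (-1)·(105) + (-3)·(-38) = 9
  c_2 = 4·105 + (11)·(-38) = 2
Writing each c_i in base p = 2:
  c_1 = 9 = 1·2^0 + 0·2^1 + 0·2^2 + 1·2^3
  c_2 = 2 = 0·2^0 + 1·2^1
p-restricted factor λ_0 = (1, 0)
p-restricted factor λ_1 = (0, 1)
p-restricted factor λ_2 = (0, 0)
p-restricted factor λ_3 = (1, 0)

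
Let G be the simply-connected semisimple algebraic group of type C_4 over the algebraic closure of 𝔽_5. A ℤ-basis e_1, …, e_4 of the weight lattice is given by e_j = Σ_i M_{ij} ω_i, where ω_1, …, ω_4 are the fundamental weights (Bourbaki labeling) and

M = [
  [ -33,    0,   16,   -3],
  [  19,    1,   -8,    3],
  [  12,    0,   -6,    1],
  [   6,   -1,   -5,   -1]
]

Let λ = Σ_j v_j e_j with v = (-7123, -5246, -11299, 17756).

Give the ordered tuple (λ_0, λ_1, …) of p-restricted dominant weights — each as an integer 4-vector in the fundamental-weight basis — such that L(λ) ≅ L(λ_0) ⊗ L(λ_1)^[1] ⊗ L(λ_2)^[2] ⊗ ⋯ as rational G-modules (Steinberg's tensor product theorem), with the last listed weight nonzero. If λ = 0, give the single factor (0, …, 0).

((2, 2, 4, 2), (1, 0, 4, 4), (0, 3, 2, 4), (3, 4, 0, 4), (1, 4, 0, 1))

In the fundamental-weight basis, λ has coordinates c = M·v (v = (-7123, -5246, -11299, 17756)):
  c_1 = (-33)·(-7123) + (0)·(-5246) + (16)·(-11299) + (-3)·(17756) = 1007
  c_2 = (19)·(-7123) + (1)·(-5246) + (-8)·(-11299) + (3)·(17756) = 3077
  c_3 = (12)·(-7123) + (0)·(-5246) + (-6)·(-11299) + (1)·(17756) = 74
  c_4 = (6)·(-7123) + (-1)·(-5246) + (-5)·(-11299) + (-1)·(17756) = 1247
Base-5 expansion of each c_i:
  c_1 = 1007 = 2·5^0 + 1·5^1 + 0·5^2 + 3·5^3 + 1·5^4
  c_2 = 3077 = 2·5^0 + 0·5^1 + 3·5^2 + 4·5^3 + 4·5^4
  c_3 = 74 = 4·5^0 + 4·5^1 + 2·5^2
  c_4 = 1247 = 2·5^0 + 4·5^1 + 4·5^2 + 4·5^3 + 1·5^4
Factor λ_0 = (2, 2, 4, 2)
Factor λ_1 = (1, 0, 4, 4)
Factor λ_2 = (0, 3, 2, 4)
Factor λ_3 = (3, 4, 0, 4)
Factor λ_4 = (1, 4, 0, 1)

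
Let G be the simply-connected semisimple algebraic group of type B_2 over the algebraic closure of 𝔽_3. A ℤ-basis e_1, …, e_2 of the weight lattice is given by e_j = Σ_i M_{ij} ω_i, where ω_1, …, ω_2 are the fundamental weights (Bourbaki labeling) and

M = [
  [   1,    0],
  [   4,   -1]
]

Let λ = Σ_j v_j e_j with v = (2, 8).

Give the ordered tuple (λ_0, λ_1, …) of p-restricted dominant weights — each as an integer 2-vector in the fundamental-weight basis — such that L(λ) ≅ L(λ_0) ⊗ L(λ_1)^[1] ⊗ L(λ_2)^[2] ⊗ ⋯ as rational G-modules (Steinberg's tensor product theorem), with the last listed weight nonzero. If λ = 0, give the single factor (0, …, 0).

((2, 0),)

Compute c_i = Σ_j M_{ij} v_j with v = (2, 8):
  c_1 = 1·2 + 0·8 = 2
  c_2 = 4·2 + (-1)·(8) = 0
Writing each c_i in base p = 3:
  c_1 = 2 = 2·3^0
  c_2 = 0
λ_0 = (2, 0)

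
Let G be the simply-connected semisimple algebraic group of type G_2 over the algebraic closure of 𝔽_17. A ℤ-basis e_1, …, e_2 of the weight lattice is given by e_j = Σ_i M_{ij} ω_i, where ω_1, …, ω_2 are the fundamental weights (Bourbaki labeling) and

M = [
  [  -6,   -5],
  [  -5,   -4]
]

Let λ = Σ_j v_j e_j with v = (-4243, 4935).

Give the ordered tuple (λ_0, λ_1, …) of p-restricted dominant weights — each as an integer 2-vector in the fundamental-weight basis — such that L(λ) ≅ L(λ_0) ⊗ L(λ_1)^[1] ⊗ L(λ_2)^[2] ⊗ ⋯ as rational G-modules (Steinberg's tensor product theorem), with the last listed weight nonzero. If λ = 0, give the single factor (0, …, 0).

((1, 13), (12, 1), (2, 5))

Change of basis e → ω: c = M·v where v = (-4243, 4935):
  c_1 = -6*-4243 + -5*4935 = 783
  c_2 = -5*-4243 + -4*4935 = 1475
p = 17; digits c_i = Σ_j d_{ij}·17^j, 0 ≤ d_{ij} < 17:
  c_1 = 783 = 1·17^0 + 12·17^1 + 2·17^2
  c_2 = 1475 = 13·17^0 + 1·17^1 + 5·17^2
Factor λ_0 = (1, 13)
Factor λ_1 = (12, 1)
Factor λ_2 = (2, 5)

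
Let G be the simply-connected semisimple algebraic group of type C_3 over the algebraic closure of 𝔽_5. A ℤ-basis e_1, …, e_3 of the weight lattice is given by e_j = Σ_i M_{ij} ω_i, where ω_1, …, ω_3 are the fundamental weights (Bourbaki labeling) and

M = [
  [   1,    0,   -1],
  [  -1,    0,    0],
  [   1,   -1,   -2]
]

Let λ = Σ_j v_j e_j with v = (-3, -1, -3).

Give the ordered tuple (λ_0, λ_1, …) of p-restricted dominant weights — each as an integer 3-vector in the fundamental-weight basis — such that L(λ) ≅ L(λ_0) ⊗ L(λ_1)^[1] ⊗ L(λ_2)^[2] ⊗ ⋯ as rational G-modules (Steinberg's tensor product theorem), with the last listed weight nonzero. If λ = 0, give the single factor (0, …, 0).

Compute c_i = Σ_j M_{ij} v_j with v = (-3, -1, -3):
  c_1 = (1)·(-3) + (0)·(-1) + (-1)·(-3) = 0
  c_2 = (-1)·(-3) + (0)·(-1) + (0)·(-3) = 3
  c_3 = (1)·(-3) + (-1)·(-1) + (-2)·(-3) = 4
Base-5 expansion of each c_i:
  c_1 = 0
  c_2 = 3 = 3·5^0
  c_3 = 4 = 4·5^0
λ_0 = (0, 3, 4)

((0, 3, 4),)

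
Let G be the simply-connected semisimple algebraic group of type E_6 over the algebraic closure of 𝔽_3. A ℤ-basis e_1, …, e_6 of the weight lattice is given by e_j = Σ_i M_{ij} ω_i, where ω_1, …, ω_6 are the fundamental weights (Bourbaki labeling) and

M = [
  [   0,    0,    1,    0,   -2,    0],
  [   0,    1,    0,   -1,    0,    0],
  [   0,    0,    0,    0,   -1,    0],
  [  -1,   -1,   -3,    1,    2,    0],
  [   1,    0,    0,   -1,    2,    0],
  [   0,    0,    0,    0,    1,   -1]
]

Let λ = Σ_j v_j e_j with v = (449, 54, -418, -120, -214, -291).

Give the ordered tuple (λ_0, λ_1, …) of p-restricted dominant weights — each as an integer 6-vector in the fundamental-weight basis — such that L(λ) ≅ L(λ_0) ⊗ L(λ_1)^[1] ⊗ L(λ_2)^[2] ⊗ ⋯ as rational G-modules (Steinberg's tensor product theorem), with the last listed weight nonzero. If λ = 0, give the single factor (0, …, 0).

Converting to the ω-basis (c_i = row i of M dotted with v = (449, 54, -418, -120, -214, -291)):
  c_1 = 0·449 + 0·54 + (1)·(-418) + (0)·(-120) + (-2)·(-214) + (0)·(-291) = 10
  c_2 = 0·449 + 1·54 + (0)·(-418) + (-1)·(-120) + (0)·(-214) + (0)·(-291) = 174
  c_3 = 0·449 + 0·54 + (0)·(-418) + (0)·(-120) + (-1)·(-214) + (0)·(-291) = 214
  c_4 = (-1)·(449) + (-1)·(54) + (-3)·(-418) + (1)·(-120) + (2)·(-214) + (0)·(-291) = 203
  c_5 = 1·449 + 0·54 + (0)·(-418) + (-1)·(-120) + (2)·(-214) + (0)·(-291) = 141
  c_6 = 0·449 + 0·54 + (0)·(-418) + (0)·(-120) + (1)·(-214) + (-1)·(-291) = 77
Base-3 expansion of each c_i:
  c_1 = 10 = 1·3^0 + 0·3^1 + 1·3^2
  c_2 = 174 = 0·3^0 + 1·3^1 + 1·3^2 + 0·3^3 + 2·3^4
  c_3 = 214 = 1·3^0 + 2·3^1 + 2·3^2 + 1·3^3 + 2·3^4
  c_4 = 203 = 2·3^0 + 1·3^1 + 1·3^2 + 1·3^3 + 2·3^4
  c_5 = 141 = 0·3^0 + 2·3^1 + 0·3^2 + 2·3^3 + 1·3^4
  c_6 = 77 = 2·3^0 + 1·3^1 + 2·3^2 + 2·3^3
p-restricted factor λ_0 = (1, 0, 1, 2, 0, 2)
p-restricted factor λ_1 = (0, 1, 2, 1, 2, 1)
p-restricted factor λ_2 = (1, 1, 2, 1, 0, 2)
p-restricted factor λ_3 = (0, 0, 1, 1, 2, 2)
p-restricted factor λ_4 = (0, 2, 2, 2, 1, 0)

((1, 0, 1, 2, 0, 2), (0, 1, 2, 1, 2, 1), (1, 1, 2, 1, 0, 2), (0, 0, 1, 1, 2, 2), (0, 2, 2, 2, 1, 0))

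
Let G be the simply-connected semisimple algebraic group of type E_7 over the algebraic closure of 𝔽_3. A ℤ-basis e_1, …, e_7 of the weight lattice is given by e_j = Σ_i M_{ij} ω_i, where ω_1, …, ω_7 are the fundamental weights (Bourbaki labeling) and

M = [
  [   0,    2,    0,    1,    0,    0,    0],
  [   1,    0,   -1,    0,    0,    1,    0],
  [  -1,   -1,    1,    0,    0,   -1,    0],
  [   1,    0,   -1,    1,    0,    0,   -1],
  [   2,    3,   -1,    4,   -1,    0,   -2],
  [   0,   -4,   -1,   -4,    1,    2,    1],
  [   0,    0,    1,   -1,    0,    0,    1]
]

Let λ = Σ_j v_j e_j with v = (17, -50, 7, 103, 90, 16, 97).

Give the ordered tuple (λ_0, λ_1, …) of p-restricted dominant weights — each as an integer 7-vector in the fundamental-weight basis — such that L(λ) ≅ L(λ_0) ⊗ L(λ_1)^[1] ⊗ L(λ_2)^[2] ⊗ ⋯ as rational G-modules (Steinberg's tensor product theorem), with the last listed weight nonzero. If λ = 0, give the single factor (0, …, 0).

((0, 2, 0, 1, 2, 0, 1), (1, 2, 2, 2, 1, 0, 0), (0, 2, 2, 1, 0, 0, 0))

Converting to the ω-basis (c_i = row i of M dotted with v = (17, -50, 7, 103, 90, 16, 97)):
  c_1 = 0·17 + (2)·(-50) + 0·7 + 1·103 + 0·90 + 0·16 + 0·97 = 3
  c_2 = 1·17 + (0)·(-50) + (-1)·(7) + 0·103 + 0·90 + 1·16 + 0·97 = 26
  c_3 = (-1)·(17) + (-1)·(-50) + 1·7 + 0·103 + 0·90 + (-1)·(16) + 0·97 = 24
  c_4 = 1·17 + (0)·(-50) + (-1)·(7) + 1·103 + 0·90 + 0·16 + (-1)·(97) = 16
  c_5 = 2·17 + (3)·(-50) + (-1)·(7) + 4·103 + (-1)·(90) + 0·16 + (-2)·(97) = 5
  c_6 = 0·17 + (-4)·(-50) + (-1)·(7) + (-4)·(103) + 1·90 + 2·16 + 1·97 = 0
  c_7 = 0·17 + (0)·(-50) + 1·7 + (-1)·(103) + 0·90 + 0·16 + 1·97 = 1
Base-3 expansion of each c_i:
  c_1 = 3 = 0·3^0 + 1·3^1
  c_2 = 26 = 2·3^0 + 2·3^1 + 2·3^2
  c_3 = 24 = 0·3^0 + 2·3^1 + 2·3^2
  c_4 = 16 = 1·3^0 + 2·3^1 + 1·3^2
  c_5 = 5 = 2·3^0 + 1·3^1
  c_6 = 0
  c_7 = 1 = 1·3^0
p-restricted factor λ_0 = (0, 2, 0, 1, 2, 0, 1)
p-restricted factor λ_1 = (1, 2, 2, 2, 1, 0, 0)
p-restricted factor λ_2 = (0, 2, 2, 1, 0, 0, 0)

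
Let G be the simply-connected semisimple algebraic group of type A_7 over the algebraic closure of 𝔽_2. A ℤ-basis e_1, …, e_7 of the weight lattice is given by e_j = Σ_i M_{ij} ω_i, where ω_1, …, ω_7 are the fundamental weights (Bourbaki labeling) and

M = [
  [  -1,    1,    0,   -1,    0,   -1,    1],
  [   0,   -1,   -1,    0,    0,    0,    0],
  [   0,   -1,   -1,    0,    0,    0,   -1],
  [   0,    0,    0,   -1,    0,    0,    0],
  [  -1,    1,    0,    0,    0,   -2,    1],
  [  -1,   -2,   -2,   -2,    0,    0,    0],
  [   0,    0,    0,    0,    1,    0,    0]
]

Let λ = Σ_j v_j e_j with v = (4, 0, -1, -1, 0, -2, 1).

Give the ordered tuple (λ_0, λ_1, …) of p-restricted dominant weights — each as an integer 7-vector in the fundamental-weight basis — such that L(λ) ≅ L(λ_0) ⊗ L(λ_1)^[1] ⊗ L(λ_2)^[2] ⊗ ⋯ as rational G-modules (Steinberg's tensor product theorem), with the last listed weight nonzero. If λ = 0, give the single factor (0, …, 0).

Change of basis e → ω: c = M·v where v = (4, 0, -1, -1, 0, -2, 1):
  c_1 = -1*4 + 1*0 + 0*-1 + -1*-1 + 0*0 + -1*-2 + 1*1 = 0
  c_2 = 0*4 + -1*0 + -1*-1 + 0*-1 + 0*0 + 0*-2 + 0*1 = 1
  c_3 = 0*4 + -1*0 + -1*-1 + 0*-1 + 0*0 + 0*-2 + -1*1 = 0
  c_4 = 0*4 + 0*0 + 0*-1 + -1*-1 + 0*0 + 0*-2 + 0*1 = 1
  c_5 = -1*4 + 1*0 + 0*-1 + 0*-1 + 0*0 + -2*-2 + 1*1 = 1
  c_6 = -1*4 + -2*0 + -2*-1 + -2*-1 + 0*0 + 0*-2 + 0*1 = 0
  c_7 = 0*4 + 0*0 + 0*-1 + 0*-1 + 1*0 + 0*-2 + 0*1 = 0
Writing each c_i in base p = 2:
  c_1 = 0
  c_2 = 1 = 1·2^0
  c_3 = 0
  c_4 = 1 = 1·2^0
  c_5 = 1 = 1·2^0
  c_6 = 0
  c_7 = 0
λ_0 = (0, 1, 0, 1, 1, 0, 0)

((0, 1, 0, 1, 1, 0, 0),)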